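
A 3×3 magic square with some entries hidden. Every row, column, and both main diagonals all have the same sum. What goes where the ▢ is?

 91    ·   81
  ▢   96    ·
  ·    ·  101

Main diagonal is complete and sums to 288; that is the magic constant.
Row 1 needs 288; the known cells sum to 172, so (1,2) = 116.
Column 2 needs 288; the known cells sum to 212, so (3,2) = 76.
Column 3 needs 288; the known cells sum to 182, so (2,3) = 106.
The remaining cell in anti-diagonal is (3,1) = 288 − 177 = 111.
Using row 2: 96 + 106 + ? → (2,1) = 288 − 202 = 86.

86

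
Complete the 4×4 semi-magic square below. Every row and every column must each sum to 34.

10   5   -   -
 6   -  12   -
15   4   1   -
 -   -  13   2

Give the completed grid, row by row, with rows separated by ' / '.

The remaining cell in row 3 is (3,4) = 34 − 20 = 14.
The remaining cell in column 1 is (4,1) = 34 − 31 = 3.
Column 3 must total 34; the given cells sum to 26, so (1,3) = 8.
Row 1: 10 + 5 + 8 + ? = 34, so (1,4) = 11.
Row 4 needs 34; the known cells sum to 18, so (4,2) = 16.
Column 2 must total 34; the given cells sum to 25, so (2,2) = 9.
Column 4 must total 34; the given cells sum to 27, so (2,4) = 7.

10 5 8 11 / 6 9 12 7 / 15 4 1 14 / 3 16 13 2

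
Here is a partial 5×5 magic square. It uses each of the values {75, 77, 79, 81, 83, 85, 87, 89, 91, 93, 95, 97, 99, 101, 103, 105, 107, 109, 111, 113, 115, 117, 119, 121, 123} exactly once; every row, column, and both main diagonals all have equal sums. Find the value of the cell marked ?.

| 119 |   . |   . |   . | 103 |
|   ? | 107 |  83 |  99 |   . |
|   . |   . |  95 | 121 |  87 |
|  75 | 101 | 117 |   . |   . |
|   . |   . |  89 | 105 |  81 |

91

The 25 entries sum to 2475, so each line sums to 2475/5 = 495.
From column 3, 495 − (83 + 95 + 117 + 89) gives (1,3) = 111.
From main diagonal, 495 − (119 + 107 + 95 + 81) gives (4,4) = 93.
From anti-diagonal, 495 − (103 + 99 + 95 + 101) gives (5,1) = 97.
Row 4 needs 495; the known cells sum to 386, so (4,5) = 109.
Row 5 needs 495; the known cells sum to 372, so (5,2) = 123.
Column 4 must total 495; the given cells sum to 418, so (1,4) = 77.
Column 5 must total 495; the given cells sum to 380, so (2,5) = 115.
The remaining cell in row 1 is (1,2) = 495 − 410 = 85.
Row 2 must total 495; the given cells sum to 404, so (2,1) = 91.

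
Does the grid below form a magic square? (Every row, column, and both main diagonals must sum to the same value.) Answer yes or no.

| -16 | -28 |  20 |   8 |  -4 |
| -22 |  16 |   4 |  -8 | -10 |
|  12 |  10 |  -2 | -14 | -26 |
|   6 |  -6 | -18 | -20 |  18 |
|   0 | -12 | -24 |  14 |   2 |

Row 1: -16 + (-28) + 20 + 8 + (-4) = -20.
Row 2: -22 + 16 + 4 + (-8) + (-10) = -20.
Row 3: 12 + 10 + (-2) + (-14) + (-26) = -20.
Row 4: 6 + (-6) + (-18) + (-20) + 18 = -20.
Row 5: 0 + (-12) + (-24) + 14 + 2 = -20.
Column 1: -16 + (-22) + 12 + 6 + 0 = -20.
Column 2: -28 + 16 + 10 + (-6) + (-12) = -20.
Column 3: 20 + 4 + (-2) + (-18) + (-24) = -20.
Column 4: 8 + (-8) + (-14) + (-20) + 14 = -20.
Column 5: -4 + (-10) + (-26) + 18 + 2 = -20.
Main diagonal: -16 + 16 + (-2) + (-20) + 2 = -20.
Anti-diagonal: -4 + (-8) + (-2) + (-6) + 0 = -20.
All lines sum to -20.

Yes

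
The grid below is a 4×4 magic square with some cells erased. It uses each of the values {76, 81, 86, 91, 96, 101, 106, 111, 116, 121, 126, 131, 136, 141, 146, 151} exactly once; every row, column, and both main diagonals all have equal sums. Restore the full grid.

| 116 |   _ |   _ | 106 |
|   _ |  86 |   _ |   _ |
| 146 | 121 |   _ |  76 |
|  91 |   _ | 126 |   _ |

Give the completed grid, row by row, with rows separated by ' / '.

116 151 81 106 / 101 86 136 131 / 146 121 111 76 / 91 96 126 141

The 16 entries sum to 1816, so each line sums to 1816/4 = 454.
The remaining cell in row 3 is (3,3) = 454 − 343 = 111.
Using column 1: 116 + 146 + 91 + ? → (2,1) = 454 − 353 = 101.
Main diagonal: 116 + 86 + 111 + ? = 454, so (4,4) = 141.
The remaining cell in anti-diagonal is (2,3) = 454 − 318 = 136.
From row 2, 454 − (101 + 86 + 136) gives (2,4) = 131.
Row 4 needs 454; the known cells sum to 358, so (4,2) = 96.
Column 2 must total 454; the given cells sum to 303, so (1,2) = 151.
Column 3 must total 454; the given cells sum to 373, so (1,3) = 81.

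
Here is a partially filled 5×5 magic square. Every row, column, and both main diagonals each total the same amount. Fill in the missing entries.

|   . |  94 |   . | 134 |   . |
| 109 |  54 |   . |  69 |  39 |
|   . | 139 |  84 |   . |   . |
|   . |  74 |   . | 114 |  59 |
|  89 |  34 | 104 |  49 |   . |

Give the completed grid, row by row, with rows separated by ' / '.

24 94 64 134 79 / 109 54 124 69 39 / 44 139 84 29 99 / 129 74 19 114 59 / 89 34 104 49 119

Column 2 is already complete: 94 + 54 + 139 + 74 + 34 = 395, so that is the magic constant.
From row 2, 395 − (109 + 54 + 69 + 39) gives (2,3) = 124.
Row 5 must total 395; the given cells sum to 276, so (5,5) = 119.
The remaining cell in column 4 is (3,4) = 395 − 366 = 29.
Main diagonal must total 395; the given cells sum to 371, so (1,1) = 24.
Anti-diagonal: 69 + 84 + 74 + 89 + ? = 395, so (1,5) = 79.
From row 1, 395 − (24 + 94 + 134 + 79) gives (1,3) = 64.
Using column 3: 64 + 124 + 84 + 104 + ? → (4,3) = 395 − 376 = 19.
Column 5 needs 395; the known cells sum to 296, so (3,5) = 99.
From row 3, 395 − (139 + 84 + 29 + 99) gives (3,1) = 44.
Row 4 must total 395; the given cells sum to 266, so (4,1) = 129.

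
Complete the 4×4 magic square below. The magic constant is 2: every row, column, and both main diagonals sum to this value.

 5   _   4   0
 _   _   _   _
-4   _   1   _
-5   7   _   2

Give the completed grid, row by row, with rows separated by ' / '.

5 -7 4 0 / 6 -6 -1 3 / -4 8 1 -3 / -5 7 -2 2

From row 1, 2 − (5 + 4 + 0) gives (1,2) = -7.
Using row 4: -5 + 7 + 2 + ? → (4,3) = 2 − 4 = -2.
The remaining cell in column 1 is (2,1) = 2 − (-4) = 6.
Column 3 needs 2; the known cells sum to 3, so (2,3) = -1.
The remaining cell in main diagonal is (2,2) = 2 − 8 = -6.
Anti-diagonal must total 2; the given cells sum to -6, so (3,2) = 8.
The remaining cell in row 2 is (2,4) = 2 − (-1) = 3.
Using row 3: -4 + 8 + 1 + ? → (3,4) = 2 − 5 = -3.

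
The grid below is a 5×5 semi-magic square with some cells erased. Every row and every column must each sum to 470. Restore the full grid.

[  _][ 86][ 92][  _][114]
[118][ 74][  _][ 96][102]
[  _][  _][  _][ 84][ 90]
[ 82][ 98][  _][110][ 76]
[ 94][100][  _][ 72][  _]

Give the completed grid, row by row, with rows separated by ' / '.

70 86 92 108 114 / 118 74 80 96 102 / 106 112 78 84 90 / 82 98 104 110 76 / 94 100 116 72 88

Row 2 must total 470; the given cells sum to 390, so (2,3) = 80.
The remaining cell in row 4 is (4,3) = 470 − 366 = 104.
The remaining cell in column 2 is (3,2) = 470 − 358 = 112.
Using column 4: 96 + 84 + 110 + 72 + ? → (1,4) = 470 − 362 = 108.
Column 5 needs 470; the known cells sum to 382, so (5,5) = 88.
Row 1: 86 + 92 + 108 + 114 + ? = 470, so (1,1) = 70.
From row 5, 470 − (94 + 100 + 72 + 88) gives (5,3) = 116.
The remaining cell in column 1 is (3,1) = 470 − 364 = 106.
Column 3 needs 470; the known cells sum to 392, so (3,3) = 78.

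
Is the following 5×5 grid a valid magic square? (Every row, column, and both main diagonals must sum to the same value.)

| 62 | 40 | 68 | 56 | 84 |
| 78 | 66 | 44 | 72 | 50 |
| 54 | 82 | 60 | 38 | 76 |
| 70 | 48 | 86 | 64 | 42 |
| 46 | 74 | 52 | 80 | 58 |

Yes

Row 1: 62 + 40 + 68 + 56 + 84 = 310.
Row 2: 78 + 66 + 44 + 72 + 50 = 310.
Row 3: 54 + 82 + 60 + 38 + 76 = 310.
Row 4: 70 + 48 + 86 + 64 + 42 = 310.
Row 5: 46 + 74 + 52 + 80 + 58 = 310.
Column 1: 62 + 78 + 54 + 70 + 46 = 310.
Column 2: 40 + 66 + 82 + 48 + 74 = 310.
Column 3: 68 + 44 + 60 + 86 + 52 = 310.
Column 4: 56 + 72 + 38 + 64 + 80 = 310.
Column 5: 84 + 50 + 76 + 42 + 58 = 310.
Main diagonal: 62 + 66 + 60 + 64 + 58 = 310.
Anti-diagonal: 84 + 72 + 60 + 48 + 46 = 310.
All lines sum to 310.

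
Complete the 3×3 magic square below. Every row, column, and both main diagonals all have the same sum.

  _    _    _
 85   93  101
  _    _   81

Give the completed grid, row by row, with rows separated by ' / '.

Row 2 is already complete: 85 + 93 + 101 = 279, so that is the magic constant.
The remaining cell in column 3 is (1,3) = 279 − 182 = 97.
From main diagonal, 279 − (93 + 81) gives (1,1) = 105.
Anti-diagonal must total 279; the given cells sum to 190, so (3,1) = 89.
From row 1, 279 − (105 + 97) gives (1,2) = 77.
From row 3, 279 − (89 + 81) gives (3,2) = 109.

105 77 97 / 85 93 101 / 89 109 81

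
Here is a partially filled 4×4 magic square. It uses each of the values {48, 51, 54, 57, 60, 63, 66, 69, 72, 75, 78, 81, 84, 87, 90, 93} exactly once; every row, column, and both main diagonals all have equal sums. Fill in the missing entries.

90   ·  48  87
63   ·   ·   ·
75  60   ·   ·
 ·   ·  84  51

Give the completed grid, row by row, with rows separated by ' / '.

90 57 48 87 / 63 72 81 66 / 75 60 69 78 / 54 93 84 51

The 16 entries sum to 1128, so each line sums to 1128/4 = 282.
From row 1, 282 − (90 + 48 + 87) gives (1,2) = 57.
From column 1, 282 − (90 + 63 + 75) gives (4,1) = 54.
Anti-diagonal needs 282; the known cells sum to 201, so (2,3) = 81.
The remaining cell in row 4 is (4,2) = 282 − 189 = 93.
Column 2 needs 282; the known cells sum to 210, so (2,2) = 72.
Column 3 needs 282; the known cells sum to 213, so (3,3) = 69.
The remaining cell in row 2 is (2,4) = 282 − 216 = 66.
The remaining cell in row 3 is (3,4) = 282 − 204 = 78.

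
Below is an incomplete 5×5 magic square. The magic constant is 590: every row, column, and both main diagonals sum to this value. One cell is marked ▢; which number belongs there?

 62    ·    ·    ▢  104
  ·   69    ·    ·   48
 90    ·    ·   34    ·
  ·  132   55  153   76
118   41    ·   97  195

The remaining cell in row 4 is (4,1) = 590 − 416 = 174.
The remaining cell in row 5 is (5,3) = 590 − 451 = 139.
Column 1 needs 590; the known cells sum to 444, so (2,1) = 146.
Column 5 needs 590; the known cells sum to 423, so (3,5) = 167.
Main diagonal must total 590; the given cells sum to 479, so (3,3) = 111.
The remaining cell in anti-diagonal is (2,4) = 590 − 465 = 125.
Row 2: 146 + 69 + 125 + 48 + ? = 590, so (2,3) = 202.
Row 3: 90 + 111 + 34 + 167 + ? = 590, so (3,2) = 188.
Column 2 needs 590; the known cells sum to 430, so (1,2) = 160.
Column 3: 202 + 111 + 55 + 139 + ? = 590, so (1,3) = 83.
The remaining cell in column 4 is (1,4) = 590 − 409 = 181.

181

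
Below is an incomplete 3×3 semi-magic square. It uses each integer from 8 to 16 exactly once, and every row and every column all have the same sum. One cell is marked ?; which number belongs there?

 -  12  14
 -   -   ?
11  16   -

The entries are 8 through 16, which sum to 108, so each line sums to 108/3 = 36.
The remaining cell in row 1 is (1,1) = 36 − 26 = 10.
The remaining cell in row 3 is (3,3) = 36 − 27 = 9.
Column 1 needs 36; the known cells sum to 21, so (2,1) = 15.
Column 2 must total 36; the given cells sum to 28, so (2,2) = 8.
The remaining cell in column 3 is (2,3) = 36 − 23 = 13.

13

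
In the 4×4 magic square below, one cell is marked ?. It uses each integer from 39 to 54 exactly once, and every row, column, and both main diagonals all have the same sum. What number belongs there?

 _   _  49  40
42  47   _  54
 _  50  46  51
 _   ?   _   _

44

The entries are 39 through 54, which sum to 744, so each line sums to 744/4 = 186.
Row 2: 42 + 47 + 54 + ? = 186, so (2,3) = 43.
From row 3, 186 − (50 + 46 + 51) gives (3,1) = 39.
Column 3 needs 186; the known cells sum to 138, so (4,3) = 48.
From column 4, 186 − (40 + 54 + 51) gives (4,4) = 41.
Main diagonal needs 186; the known cells sum to 134, so (1,1) = 52.
Using anti-diagonal: 40 + 43 + 50 + ? → (4,1) = 186 − 133 = 53.
Using row 1: 52 + 49 + 40 + ? → (1,2) = 186 − 141 = 45.
From row 4, 186 − (53 + 48 + 41) gives (4,2) = 44.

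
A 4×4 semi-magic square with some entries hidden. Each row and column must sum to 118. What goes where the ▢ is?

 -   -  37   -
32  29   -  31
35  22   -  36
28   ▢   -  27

33

Using row 2: 32 + 29 + 31 + ? → (2,3) = 118 − 92 = 26.
From row 3, 118 − (35 + 22 + 36) gives (3,3) = 25.
Using column 1: 32 + 35 + 28 + ? → (1,1) = 118 − 95 = 23.
The remaining cell in column 3 is (4,3) = 118 − 88 = 30.
Column 4 needs 118; the known cells sum to 94, so (1,4) = 24.
Row 1: 23 + 37 + 24 + ? = 118, so (1,2) = 34.
Using row 4: 28 + 30 + 27 + ? → (4,2) = 118 − 85 = 33.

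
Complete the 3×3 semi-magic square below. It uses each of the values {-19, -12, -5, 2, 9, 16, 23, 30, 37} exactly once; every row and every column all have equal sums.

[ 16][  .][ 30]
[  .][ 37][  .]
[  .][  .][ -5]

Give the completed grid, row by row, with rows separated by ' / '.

The 9 entries sum to 81, so each line sums to 81/3 = 27.
Row 1 must total 27; the given cells sum to 46, so (1,2) = -19.
The remaining cell in column 2 is (3,2) = 27 − 18 = 9.
The remaining cell in column 3 is (2,3) = 27 − 25 = 2.
Row 2 must total 27; the given cells sum to 39, so (2,1) = -12.
Using row 3: 9 + (-5) + ? → (3,1) = 27 − 4 = 23.

16 -19 30 / -12 37 2 / 23 9 -5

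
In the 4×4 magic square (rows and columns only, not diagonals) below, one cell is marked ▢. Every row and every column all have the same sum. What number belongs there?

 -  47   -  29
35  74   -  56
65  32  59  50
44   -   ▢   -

Row 3 is complete and sums to 206; that is the magic constant.
The remaining cell in row 2 is (2,3) = 206 − 165 = 41.
The remaining cell in column 1 is (1,1) = 206 − 144 = 62.
From column 2, 206 − (47 + 74 + 32) gives (4,2) = 53.
Column 4: 29 + 56 + 50 + ? = 206, so (4,4) = 71.
Row 1: 62 + 47 + 29 + ? = 206, so (1,3) = 68.
Using row 4: 44 + 53 + 71 + ? → (4,3) = 206 − 168 = 38.

38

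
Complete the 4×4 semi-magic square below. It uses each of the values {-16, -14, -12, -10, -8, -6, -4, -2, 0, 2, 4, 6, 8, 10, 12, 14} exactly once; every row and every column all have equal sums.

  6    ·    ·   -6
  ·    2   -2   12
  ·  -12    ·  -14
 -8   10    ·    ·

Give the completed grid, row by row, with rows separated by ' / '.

6 -4 0 -6 / -16 2 -2 12 / 14 -12 8 -14 / -8 10 -10 4

The 16 entries sum to -16, so each line sums to -16/4 = -4.
Row 2 must total -4; the given cells sum to 12, so (2,1) = -16.
Column 1: 6 + (-16) + (-8) + ? = -4, so (3,1) = 14.
From column 2, -4 − (2 + (-12) + 10) gives (1,2) = -4.
Column 4 needs -4; the known cells sum to -8, so (4,4) = 4.
Row 1 needs -4; the known cells sum to -4, so (1,3) = 0.
The remaining cell in row 3 is (3,3) = -4 − (-12) = 8.
Row 4: -8 + 10 + 4 + ? = -4, so (4,3) = -10.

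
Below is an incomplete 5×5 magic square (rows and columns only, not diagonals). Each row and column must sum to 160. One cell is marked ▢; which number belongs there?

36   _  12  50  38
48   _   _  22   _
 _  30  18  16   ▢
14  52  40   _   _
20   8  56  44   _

Row 1 must total 160; the given cells sum to 136, so (1,2) = 24.
The remaining cell in row 5 is (5,5) = 160 − 128 = 32.
Column 1 must total 160; the given cells sum to 118, so (3,1) = 42.
Column 2 needs 160; the known cells sum to 114, so (2,2) = 46.
Column 3 must total 160; the given cells sum to 126, so (2,3) = 34.
From column 4, 160 − (50 + 22 + 16 + 44) gives (4,4) = 28.
Using row 2: 48 + 46 + 34 + 22 + ? → (2,5) = 160 − 150 = 10.
Using row 3: 42 + 30 + 18 + 16 + ? → (3,5) = 160 − 106 = 54.

54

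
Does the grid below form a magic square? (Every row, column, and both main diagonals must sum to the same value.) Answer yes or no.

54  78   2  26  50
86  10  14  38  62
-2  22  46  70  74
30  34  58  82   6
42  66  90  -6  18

Yes

Row 1: 54 + 78 + 2 + 26 + 50 = 210.
Row 2: 86 + 10 + 14 + 38 + 62 = 210.
Row 3: -2 + 22 + 46 + 70 + 74 = 210.
Row 4: 30 + 34 + 58 + 82 + 6 = 210.
Row 5: 42 + 66 + 90 + (-6) + 18 = 210.
Column 1: 54 + 86 + (-2) + 30 + 42 = 210.
Column 2: 78 + 10 + 22 + 34 + 66 = 210.
Column 3: 2 + 14 + 46 + 58 + 90 = 210.
Column 4: 26 + 38 + 70 + 82 + (-6) = 210.
Column 5: 50 + 62 + 74 + 6 + 18 = 210.
Main diagonal: 54 + 10 + 46 + 82 + 18 = 210.
Anti-diagonal: 50 + 38 + 46 + 34 + 42 = 210.
All lines sum to 210.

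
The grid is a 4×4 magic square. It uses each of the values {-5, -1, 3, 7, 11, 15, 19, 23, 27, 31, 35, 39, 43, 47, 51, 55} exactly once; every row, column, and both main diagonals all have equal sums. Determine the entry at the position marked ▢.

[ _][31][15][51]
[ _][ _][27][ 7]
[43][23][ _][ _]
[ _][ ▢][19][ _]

35

The 16 entries sum to 400, so each line sums to 400/4 = 100.
Using row 1: 31 + 15 + 51 + ? → (1,1) = 100 − 97 = 3.
Using column 3: 15 + 27 + 19 + ? → (3,3) = 100 − 61 = 39.
Anti-diagonal must total 100; the given cells sum to 101, so (4,1) = -1.
The remaining cell in row 3 is (3,4) = 100 − 105 = -5.
Using column 1: 3 + 43 + (-1) + ? → (2,1) = 100 − 45 = 55.
Column 4 must total 100; the given cells sum to 53, so (4,4) = 47.
From main diagonal, 100 − (3 + 39 + 47) gives (2,2) = 11.
Row 4 must total 100; the given cells sum to 65, so (4,2) = 35.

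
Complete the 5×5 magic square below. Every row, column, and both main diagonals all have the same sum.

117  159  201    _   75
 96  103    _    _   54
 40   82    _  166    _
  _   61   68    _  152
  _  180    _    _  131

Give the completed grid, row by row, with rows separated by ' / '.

117 159 201 33 75 / 96 103 145 187 54 / 40 82 124 166 173 / 194 61 68 110 152 / 138 180 47 89 131

Column 2 is already complete: 159 + 103 + 82 + 61 + 180 = 585, so that is the magic constant.
From row 1, 585 − (117 + 159 + 201 + 75) gives (1,4) = 33.
Column 5 needs 585; the known cells sum to 412, so (3,5) = 173.
Row 3: 40 + 82 + 166 + 173 + ? = 585, so (3,3) = 124.
Main diagonal: 117 + 103 + 124 + 131 + ? = 585, so (4,4) = 110.
Row 4 must total 585; the given cells sum to 391, so (4,1) = 194.
Column 1: 117 + 96 + 40 + 194 + ? = 585, so (5,1) = 138.
Using anti-diagonal: 75 + 124 + 61 + 138 + ? → (2,4) = 585 − 398 = 187.
From row 2, 585 − (96 + 103 + 187 + 54) gives (2,3) = 145.
The remaining cell in column 3 is (5,3) = 585 − 538 = 47.
Using column 4: 33 + 187 + 166 + 110 + ? → (5,4) = 585 − 496 = 89.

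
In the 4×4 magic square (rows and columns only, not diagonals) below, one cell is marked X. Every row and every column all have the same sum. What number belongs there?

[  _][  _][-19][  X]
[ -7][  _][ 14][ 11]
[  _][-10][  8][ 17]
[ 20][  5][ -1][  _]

Column 3 is complete and sums to 2; that is the magic constant.
The remaining cell in row 2 is (2,2) = 2 − 18 = -16.
The remaining cell in row 3 is (3,1) = 2 − 15 = -13.
From row 4, 2 − (20 + 5 + (-1)) gives (4,4) = -22.
The remaining cell in column 1 is (1,1) = 2 − 0 = 2.
Using column 2: -16 + (-10) + 5 + ? → (1,2) = 2 − (-21) = 23.
Column 4 must total 2; the given cells sum to 6, so (1,4) = -4.

-4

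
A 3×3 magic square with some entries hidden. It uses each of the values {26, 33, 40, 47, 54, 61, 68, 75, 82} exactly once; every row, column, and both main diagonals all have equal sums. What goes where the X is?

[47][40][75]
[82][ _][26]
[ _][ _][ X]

61

The 9 entries sum to 486, so each line sums to 486/3 = 162.
The remaining cell in row 2 is (2,2) = 162 − 108 = 54.
Using column 1: 47 + 82 + ? → (3,1) = 162 − 129 = 33.
The remaining cell in column 2 is (3,2) = 162 − 94 = 68.
Column 3 must total 162; the given cells sum to 101, so (3,3) = 61.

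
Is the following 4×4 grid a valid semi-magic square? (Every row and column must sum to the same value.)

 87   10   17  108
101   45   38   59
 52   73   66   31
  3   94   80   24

Row 1: 87 + 10 + 17 + 108 = 222.
Row 2: 101 + 45 + 38 + 59 = 243.
Row 3: 52 + 73 + 66 + 31 = 222.
Row 4: 3 + 94 + 80 + 24 = 201.
Column 1: 87 + 101 + 52 + 3 = 243.
Column 2: 10 + 45 + 73 + 94 = 222.
Column 3: 17 + 38 + 66 + 80 = 201.
Column 4: 108 + 59 + 31 + 24 = 222.

No — column 3 sums to 201 but row 2 sums to 243.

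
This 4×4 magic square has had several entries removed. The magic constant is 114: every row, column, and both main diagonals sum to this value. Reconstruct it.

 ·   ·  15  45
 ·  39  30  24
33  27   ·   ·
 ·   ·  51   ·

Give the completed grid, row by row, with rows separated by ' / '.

48 6 15 45 / 21 39 30 24 / 33 27 18 36 / 12 42 51 9

Row 2 needs 114; the known cells sum to 93, so (2,1) = 21.
Using column 3: 15 + 30 + 51 + ? → (3,3) = 114 − 96 = 18.
Anti-diagonal must total 114; the given cells sum to 102, so (4,1) = 12.
Row 3 must total 114; the given cells sum to 78, so (3,4) = 36.
From column 1, 114 − (21 + 33 + 12) gives (1,1) = 48.
Column 4 needs 114; the known cells sum to 105, so (4,4) = 9.
Row 1 needs 114; the known cells sum to 108, so (1,2) = 6.
From row 4, 114 − (12 + 51 + 9) gives (4,2) = 42.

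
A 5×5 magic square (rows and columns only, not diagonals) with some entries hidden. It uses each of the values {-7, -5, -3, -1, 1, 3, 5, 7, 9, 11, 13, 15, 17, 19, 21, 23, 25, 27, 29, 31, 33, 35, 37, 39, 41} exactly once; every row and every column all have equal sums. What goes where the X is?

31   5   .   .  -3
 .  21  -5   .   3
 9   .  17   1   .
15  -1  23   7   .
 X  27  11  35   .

-7

The 25 entries sum to 425, so each line sums to 425/5 = 85.
The remaining cell in row 4 is (4,5) = 85 − 44 = 41.
Column 2 must total 85; the given cells sum to 52, so (3,2) = 33.
The remaining cell in column 3 is (1,3) = 85 − 46 = 39.
The remaining cell in row 1 is (1,4) = 85 − 72 = 13.
Using row 3: 9 + 33 + 17 + 1 + ? → (3,5) = 85 − 60 = 25.
The remaining cell in column 4 is (2,4) = 85 − 56 = 29.
Column 5: -3 + 3 + 25 + 41 + ? = 85, so (5,5) = 19.
Using row 2: 21 + (-5) + 29 + 3 + ? → (2,1) = 85 − 48 = 37.
Using row 5: 27 + 11 + 35 + 19 + ? → (5,1) = 85 − 92 = -7.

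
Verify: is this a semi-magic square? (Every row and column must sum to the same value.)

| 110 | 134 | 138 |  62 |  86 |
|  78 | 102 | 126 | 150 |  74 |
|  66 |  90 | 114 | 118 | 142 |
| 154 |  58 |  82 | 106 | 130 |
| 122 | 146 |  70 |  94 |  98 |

Row 1: 110 + 134 + 138 + 62 + 86 = 530.
Row 2: 78 + 102 + 126 + 150 + 74 = 530.
Row 3: 66 + 90 + 114 + 118 + 142 = 530.
Row 4: 154 + 58 + 82 + 106 + 130 = 530.
Row 5: 122 + 146 + 70 + 94 + 98 = 530.
Column 1: 110 + 78 + 66 + 154 + 122 = 530.
Column 2: 134 + 102 + 90 + 58 + 146 = 530.
Column 3: 138 + 126 + 114 + 82 + 70 = 530.
Column 4: 62 + 150 + 118 + 106 + 94 = 530.
Column 5: 86 + 74 + 142 + 130 + 98 = 530.
All lines sum to 530.

Yes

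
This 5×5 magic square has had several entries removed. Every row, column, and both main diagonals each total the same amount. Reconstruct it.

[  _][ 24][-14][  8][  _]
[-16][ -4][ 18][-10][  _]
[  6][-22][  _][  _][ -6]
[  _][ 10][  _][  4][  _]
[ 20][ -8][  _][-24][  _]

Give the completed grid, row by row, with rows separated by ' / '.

2 24 -14 8 -20 / -16 -4 18 -10 12 / 6 -22 0 22 -6 / -12 10 -18 4 16 / 20 -8 14 -24 -2

Column 2 is already complete: 24 + -4 + -22 + 10 + -8 = 0, so that is the magic constant.
From row 2, 0 − (-16 + (-4) + 18 + (-10)) gives (2,5) = 12.
Column 4 needs 0; the known cells sum to -22, so (3,4) = 22.
Row 3: 6 + (-22) + 22 + (-6) + ? = 0, so (3,3) = 0.
Using anti-diagonal: -10 + 0 + 10 + 20 + ? → (1,5) = 0 − 20 = -20.
Using row 1: 24 + (-14) + 8 + (-20) + ? → (1,1) = 0 − (-2) = 2.
From column 1, 0 − (2 + (-16) + 6 + 20) gives (4,1) = -12.
Using main diagonal: 2 + (-4) + 0 + 4 + ? → (5,5) = 0 − 2 = -2.
Row 5 needs 0; the known cells sum to -14, so (5,3) = 14.
Column 3: -14 + 18 + 0 + 14 + ? = 0, so (4,3) = -18.
The remaining cell in column 5 is (4,5) = 0 − (-16) = 16.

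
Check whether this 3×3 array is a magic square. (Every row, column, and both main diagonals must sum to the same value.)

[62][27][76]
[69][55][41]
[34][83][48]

Row 1: 62 + 27 + 76 = 165.
Row 2: 69 + 55 + 41 = 165.
Row 3: 34 + 83 + 48 = 165.
Column 1: 62 + 69 + 34 = 165.
Column 2: 27 + 55 + 83 = 165.
Column 3: 76 + 41 + 48 = 165.
Main diagonal: 62 + 55 + 48 = 165.
Anti-diagonal: 76 + 55 + 34 = 165.
All lines sum to 165.

Yes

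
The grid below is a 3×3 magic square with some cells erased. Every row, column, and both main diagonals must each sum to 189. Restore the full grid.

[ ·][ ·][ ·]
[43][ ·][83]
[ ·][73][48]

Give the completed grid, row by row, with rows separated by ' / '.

78 53 58 / 43 63 83 / 68 73 48

Row 2: 43 + 83 + ? = 189, so (2,2) = 63.
Row 3: 73 + 48 + ? = 189, so (3,1) = 68.
Column 1 must total 189; the given cells sum to 111, so (1,1) = 78.
Using column 2: 63 + 73 + ? → (1,2) = 189 − 136 = 53.
From column 3, 189 − (83 + 48) gives (1,3) = 58.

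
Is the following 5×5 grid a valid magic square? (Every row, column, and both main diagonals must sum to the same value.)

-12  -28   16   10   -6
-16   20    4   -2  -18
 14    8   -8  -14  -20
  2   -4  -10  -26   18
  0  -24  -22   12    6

Row 1: -12 + (-28) + 16 + 10 + (-6) = -20.
Row 2: -16 + 20 + 4 + (-2) + (-18) = -12.
Row 3: 14 + 8 + (-8) + (-14) + (-20) = -20.
Row 4: 2 + (-4) + (-10) + (-26) + 18 = -20.
Row 5: 0 + (-24) + (-22) + 12 + 6 = -28.
Column 1: -12 + (-16) + 14 + 2 + 0 = -12.
Column 2: -28 + 20 + 8 + (-4) + (-24) = -28.
Column 3: 16 + 4 + (-8) + (-10) + (-22) = -20.
Column 4: 10 + (-2) + (-14) + (-26) + 12 = -20.
Column 5: -6 + (-18) + (-20) + 18 + 6 = -20.
Main diagonal: -12 + 20 + (-8) + (-26) + 6 = -20.
Anti-diagonal: -6 + (-2) + (-8) + (-4) + 0 = -20.

No — column 3 sums to -20 but row 5 sums to -28.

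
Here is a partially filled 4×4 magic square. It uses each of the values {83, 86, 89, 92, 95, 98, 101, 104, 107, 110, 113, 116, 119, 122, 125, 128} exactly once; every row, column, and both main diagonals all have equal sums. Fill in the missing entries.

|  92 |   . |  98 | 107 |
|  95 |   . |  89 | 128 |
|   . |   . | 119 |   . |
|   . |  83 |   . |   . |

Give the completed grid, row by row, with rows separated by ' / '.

The 16 entries sum to 1688, so each line sums to 1688/4 = 422.
Row 1 needs 422; the known cells sum to 297, so (1,2) = 125.
From row 2, 422 − (95 + 89 + 128) gives (2,2) = 110.
Using column 2: 125 + 110 + 83 + ? → (3,2) = 422 − 318 = 104.
Column 3 needs 422; the known cells sum to 306, so (4,3) = 116.
From main diagonal, 422 − (92 + 110 + 119) gives (4,4) = 101.
The remaining cell in anti-diagonal is (4,1) = 422 − 300 = 122.
Column 1 must total 422; the given cells sum to 309, so (3,1) = 113.
Column 4: 107 + 128 + 101 + ? = 422, so (3,4) = 86.

92 125 98 107 / 95 110 89 128 / 113 104 119 86 / 122 83 116 101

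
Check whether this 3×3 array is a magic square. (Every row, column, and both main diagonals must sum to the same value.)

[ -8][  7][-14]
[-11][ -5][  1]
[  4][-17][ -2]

Yes

Row 1: -8 + 7 + (-14) = -15.
Row 2: -11 + (-5) + 1 = -15.
Row 3: 4 + (-17) + (-2) = -15.
Column 1: -8 + (-11) + 4 = -15.
Column 2: 7 + (-5) + (-17) = -15.
Column 3: -14 + 1 + (-2) = -15.
Main diagonal: -8 + (-5) + (-2) = -15.
Anti-diagonal: -14 + (-5) + 4 = -15.
All lines sum to -15.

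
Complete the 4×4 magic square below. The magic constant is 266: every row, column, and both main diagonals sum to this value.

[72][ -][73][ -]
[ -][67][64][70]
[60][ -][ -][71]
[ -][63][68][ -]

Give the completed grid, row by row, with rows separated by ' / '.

Row 2 needs 266; the known cells sum to 201, so (2,1) = 65.
Column 1: 72 + 65 + 60 + ? = 266, so (4,1) = 69.
Column 3: 73 + 64 + 68 + ? = 266, so (3,3) = 61.
Main diagonal: 72 + 67 + 61 + ? = 266, so (4,4) = 66.
Using row 3: 60 + 61 + 71 + ? → (3,2) = 266 − 192 = 74.
Column 2 needs 266; the known cells sum to 204, so (1,2) = 62.
Column 4 must total 266; the given cells sum to 207, so (1,4) = 59.

72 62 73 59 / 65 67 64 70 / 60 74 61 71 / 69 63 68 66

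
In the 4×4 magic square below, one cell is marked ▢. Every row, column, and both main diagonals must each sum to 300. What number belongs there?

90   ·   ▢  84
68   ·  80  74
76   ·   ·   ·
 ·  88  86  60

From row 2, 300 − (68 + 80 + 74) gives (2,2) = 78.
Row 4 must total 300; the given cells sum to 234, so (4,1) = 66.
Using column 4: 84 + 74 + 60 + ? → (3,4) = 300 − 218 = 82.
Main diagonal: 90 + 78 + 60 + ? = 300, so (3,3) = 72.
Using anti-diagonal: 84 + 80 + 66 + ? → (3,2) = 300 − 230 = 70.
Column 2 must total 300; the given cells sum to 236, so (1,2) = 64.
Column 3 must total 300; the given cells sum to 238, so (1,3) = 62.

62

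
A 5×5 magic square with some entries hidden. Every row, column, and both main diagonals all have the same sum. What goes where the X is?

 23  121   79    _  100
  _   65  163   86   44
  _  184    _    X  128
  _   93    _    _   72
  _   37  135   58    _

30

Column 2 is complete and sums to 500; that is the magic constant.
Row 1 must total 500; the given cells sum to 323, so (1,4) = 177.
The remaining cell in row 2 is (2,1) = 500 − 358 = 142.
Column 5: 100 + 44 + 128 + 72 + ? = 500, so (5,5) = 156.
Row 5: 37 + 135 + 58 + 156 + ? = 500, so (5,1) = 114.
Anti-diagonal must total 500; the given cells sum to 393, so (3,3) = 107.
From column 3, 500 − (79 + 163 + 107 + 135) gives (4,3) = 16.
Main diagonal needs 500; the known cells sum to 351, so (4,4) = 149.
The remaining cell in row 4 is (4,1) = 500 − 330 = 170.
From column 1, 500 − (23 + 142 + 170 + 114) gives (3,1) = 51.
Column 4: 177 + 86 + 149 + 58 + ? = 500, so (3,4) = 30.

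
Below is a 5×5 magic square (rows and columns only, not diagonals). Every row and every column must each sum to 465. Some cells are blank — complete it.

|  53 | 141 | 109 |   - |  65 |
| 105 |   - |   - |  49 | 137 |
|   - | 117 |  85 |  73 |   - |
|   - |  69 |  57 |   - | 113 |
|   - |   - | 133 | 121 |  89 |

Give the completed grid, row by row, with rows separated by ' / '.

Using row 1: 53 + 141 + 109 + 65 + ? → (1,4) = 465 − 368 = 97.
Column 3 must total 465; the given cells sum to 384, so (2,3) = 81.
The remaining cell in column 4 is (4,4) = 465 − 340 = 125.
Column 5 must total 465; the given cells sum to 404, so (3,5) = 61.
Row 2: 105 + 81 + 49 + 137 + ? = 465, so (2,2) = 93.
Row 3 needs 465; the known cells sum to 336, so (3,1) = 129.
Row 4 must total 465; the given cells sum to 364, so (4,1) = 101.
Using column 1: 53 + 105 + 129 + 101 + ? → (5,1) = 465 − 388 = 77.
Using column 2: 141 + 93 + 117 + 69 + ? → (5,2) = 465 − 420 = 45.

53 141 109 97 65 / 105 93 81 49 137 / 129 117 85 73 61 / 101 69 57 125 113 / 77 45 133 121 89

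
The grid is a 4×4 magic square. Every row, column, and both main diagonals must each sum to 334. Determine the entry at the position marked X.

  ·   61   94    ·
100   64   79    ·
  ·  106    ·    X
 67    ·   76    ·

The remaining cell in row 2 is (2,4) = 334 − 243 = 91.
From column 2, 334 − (61 + 64 + 106) gives (4,2) = 103.
Using column 3: 94 + 79 + 76 + ? → (3,3) = 334 − 249 = 85.
From anti-diagonal, 334 − (79 + 106 + 67) gives (1,4) = 82.
Using row 1: 61 + 94 + 82 + ? → (1,1) = 334 − 237 = 97.
Using row 4: 67 + 103 + 76 + ? → (4,4) = 334 − 246 = 88.
Column 1 needs 334; the known cells sum to 264, so (3,1) = 70.
Column 4 must total 334; the given cells sum to 261, so (3,4) = 73.

73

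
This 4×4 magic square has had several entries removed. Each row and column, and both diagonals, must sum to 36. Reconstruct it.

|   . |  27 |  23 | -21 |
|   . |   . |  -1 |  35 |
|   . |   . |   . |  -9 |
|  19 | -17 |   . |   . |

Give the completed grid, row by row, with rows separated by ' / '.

7 27 23 -21 / 15 -13 -1 35 / -5 39 11 -9 / 19 -17 3 31

From row 1, 36 − (27 + 23 + (-21)) gives (1,1) = 7.
Column 4: -21 + 35 + (-9) + ? = 36, so (4,4) = 31.
Using anti-diagonal: -21 + (-1) + 19 + ? → (3,2) = 36 − (-3) = 39.
Row 4: 19 + (-17) + 31 + ? = 36, so (4,3) = 3.
From column 2, 36 − (27 + 39 + (-17)) gives (2,2) = -13.
Using column 3: 23 + (-1) + 3 + ? → (3,3) = 36 − 25 = 11.
Row 2: -13 + (-1) + 35 + ? = 36, so (2,1) = 15.
Row 3 needs 36; the known cells sum to 41, so (3,1) = -5.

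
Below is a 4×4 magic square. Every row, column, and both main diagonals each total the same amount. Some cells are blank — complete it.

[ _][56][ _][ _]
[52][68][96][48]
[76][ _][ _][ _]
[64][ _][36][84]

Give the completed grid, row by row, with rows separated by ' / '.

72 56 92 44 / 52 68 96 48 / 76 60 40 88 / 64 80 36 84

Row 2 is already complete: 52 + 68 + 96 + 48 = 264, so that is the magic constant.
The remaining cell in row 4 is (4,2) = 264 − 184 = 80.
Column 1 needs 264; the known cells sum to 192, so (1,1) = 72.
Column 2: 56 + 68 + 80 + ? = 264, so (3,2) = 60.
Main diagonal needs 264; the known cells sum to 224, so (3,3) = 40.
Anti-diagonal needs 264; the known cells sum to 220, so (1,4) = 44.
Row 1: 72 + 56 + 44 + ? = 264, so (1,3) = 92.
Using row 3: 76 + 60 + 40 + ? → (3,4) = 264 − 176 = 88.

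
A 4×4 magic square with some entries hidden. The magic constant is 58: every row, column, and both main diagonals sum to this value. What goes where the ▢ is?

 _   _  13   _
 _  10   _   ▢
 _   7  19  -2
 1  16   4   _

Row 3 needs 58; the known cells sum to 24, so (3,1) = 34.
From row 4, 58 − (1 + 16 + 4) gives (4,4) = 37.
The remaining cell in column 2 is (1,2) = 58 − 33 = 25.
The remaining cell in column 3 is (2,3) = 58 − 36 = 22.
Main diagonal: 10 + 19 + 37 + ? = 58, so (1,1) = -8.
From anti-diagonal, 58 − (22 + 7 + 1) gives (1,4) = 28.
From column 1, 58 − (-8 + 34 + 1) gives (2,1) = 31.
Column 4 must total 58; the given cells sum to 63, so (2,4) = -5.

-5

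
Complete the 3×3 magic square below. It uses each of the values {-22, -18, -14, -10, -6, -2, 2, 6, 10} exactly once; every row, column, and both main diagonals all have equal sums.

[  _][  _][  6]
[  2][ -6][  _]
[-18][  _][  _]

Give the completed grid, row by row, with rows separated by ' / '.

-2 -22 6 / 2 -6 -14 / -18 10 -10

The 9 entries sum to -54, so each line sums to -54/3 = -18.
Row 2: 2 + (-6) + ? = -18, so (2,3) = -14.
The remaining cell in column 1 is (1,1) = -18 − (-16) = -2.
Column 3 needs -18; the known cells sum to -8, so (3,3) = -10.
From row 1, -18 − (-2 + 6) gives (1,2) = -22.
From row 3, -18 − (-18 + (-10)) gives (3,2) = 10.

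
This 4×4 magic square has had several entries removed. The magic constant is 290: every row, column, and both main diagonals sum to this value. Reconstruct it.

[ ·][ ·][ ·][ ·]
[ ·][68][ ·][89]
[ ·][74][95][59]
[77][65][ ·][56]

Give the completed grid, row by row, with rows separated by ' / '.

71 83 50 86 / 80 68 53 89 / 62 74 95 59 / 77 65 92 56

Using row 3: 74 + 95 + 59 + ? → (3,1) = 290 − 228 = 62.
Row 4 must total 290; the given cells sum to 198, so (4,3) = 92.
From column 2, 290 − (68 + 74 + 65) gives (1,2) = 83.
Column 4: 89 + 59 + 56 + ? = 290, so (1,4) = 86.
Main diagonal: 68 + 95 + 56 + ? = 290, so (1,1) = 71.
Anti-diagonal must total 290; the given cells sum to 237, so (2,3) = 53.
The remaining cell in row 1 is (1,3) = 290 − 240 = 50.
Using row 2: 68 + 53 + 89 + ? → (2,1) = 290 − 210 = 80.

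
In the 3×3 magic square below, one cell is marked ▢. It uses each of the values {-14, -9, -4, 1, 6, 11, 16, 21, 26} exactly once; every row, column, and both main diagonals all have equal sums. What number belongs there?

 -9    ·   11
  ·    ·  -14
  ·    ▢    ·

The 9 entries sum to 54, so each line sums to 54/3 = 18.
Row 1 needs 18; the known cells sum to 2, so (1,2) = 16.
The remaining cell in column 3 is (3,3) = 18 − (-3) = 21.
The remaining cell in main diagonal is (2,2) = 18 − 12 = 6.
Anti-diagonal needs 18; the known cells sum to 17, so (3,1) = 1.
Row 2: 6 + (-14) + ? = 18, so (2,1) = 26.
Using row 3: 1 + 21 + ? → (3,2) = 18 − 22 = -4.

-4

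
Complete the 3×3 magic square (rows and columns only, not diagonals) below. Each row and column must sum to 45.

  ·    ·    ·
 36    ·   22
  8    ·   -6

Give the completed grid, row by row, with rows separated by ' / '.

1 15 29 / 36 -13 22 / 8 43 -6

Row 2: 36 + 22 + ? = 45, so (2,2) = -13.
Row 3 must total 45; the given cells sum to 2, so (3,2) = 43.
Column 1 must total 45; the given cells sum to 44, so (1,1) = 1.
The remaining cell in column 2 is (1,2) = 45 − 30 = 15.
Using column 3: 22 + (-6) + ? → (1,3) = 45 − 16 = 29.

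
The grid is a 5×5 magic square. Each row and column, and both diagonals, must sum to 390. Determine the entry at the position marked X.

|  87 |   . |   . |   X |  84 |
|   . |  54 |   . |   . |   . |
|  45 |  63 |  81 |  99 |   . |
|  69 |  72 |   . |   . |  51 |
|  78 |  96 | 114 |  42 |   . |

66

Using row 3: 45 + 63 + 81 + 99 + ? → (3,5) = 390 − 288 = 102.
The remaining cell in row 5 is (5,5) = 390 − 330 = 60.
Column 1: 87 + 45 + 69 + 78 + ? = 390, so (2,1) = 111.
From column 2, 390 − (54 + 63 + 72 + 96) gives (1,2) = 105.
Column 5: 84 + 102 + 51 + 60 + ? = 390, so (2,5) = 93.
Using main diagonal: 87 + 54 + 81 + 60 + ? → (4,4) = 390 − 282 = 108.
Anti-diagonal: 84 + 81 + 72 + 78 + ? = 390, so (2,4) = 75.
Row 2 needs 390; the known cells sum to 333, so (2,3) = 57.
Row 4 must total 390; the given cells sum to 300, so (4,3) = 90.
Column 3 needs 390; the known cells sum to 342, so (1,3) = 48.
Using column 4: 75 + 99 + 108 + 42 + ? → (1,4) = 390 − 324 = 66.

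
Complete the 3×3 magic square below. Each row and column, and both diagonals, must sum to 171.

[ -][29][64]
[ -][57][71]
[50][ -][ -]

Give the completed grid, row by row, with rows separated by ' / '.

Row 1 needs 171; the known cells sum to 93, so (1,1) = 78.
Row 2: 57 + 71 + ? = 171, so (2,1) = 43.
Column 2 must total 171; the given cells sum to 86, so (3,2) = 85.
From column 3, 171 − (64 + 71) gives (3,3) = 36.

78 29 64 / 43 57 71 / 50 85 36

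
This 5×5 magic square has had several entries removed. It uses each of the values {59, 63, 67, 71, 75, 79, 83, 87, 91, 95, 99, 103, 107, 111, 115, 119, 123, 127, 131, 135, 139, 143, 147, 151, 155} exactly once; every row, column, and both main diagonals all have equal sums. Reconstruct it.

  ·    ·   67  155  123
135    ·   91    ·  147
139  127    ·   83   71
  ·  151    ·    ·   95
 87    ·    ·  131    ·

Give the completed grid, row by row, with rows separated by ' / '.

111 79 67 155 123 / 135 103 91 59 147 / 139 127 115 83 71 / 63 151 119 107 95 / 87 75 143 131 99

The 25 entries sum to 2675, so each line sums to 2675/5 = 535.
Row 3 needs 535; the known cells sum to 420, so (3,3) = 115.
Using column 5: 123 + 147 + 71 + 95 + ? → (5,5) = 535 − 436 = 99.
Anti-diagonal needs 535; the known cells sum to 476, so (2,4) = 59.
The remaining cell in row 2 is (2,2) = 535 − 432 = 103.
From column 4, 535 − (155 + 59 + 83 + 131) gives (4,4) = 107.
Main diagonal must total 535; the given cells sum to 424, so (1,1) = 111.
Row 1 must total 535; the given cells sum to 456, so (1,2) = 79.
Column 1 must total 535; the given cells sum to 472, so (4,1) = 63.
Column 2: 79 + 103 + 127 + 151 + ? = 535, so (5,2) = 75.
Using row 4: 63 + 151 + 107 + 95 + ? → (4,3) = 535 − 416 = 119.
Using row 5: 87 + 75 + 131 + 99 + ? → (5,3) = 535 − 392 = 143.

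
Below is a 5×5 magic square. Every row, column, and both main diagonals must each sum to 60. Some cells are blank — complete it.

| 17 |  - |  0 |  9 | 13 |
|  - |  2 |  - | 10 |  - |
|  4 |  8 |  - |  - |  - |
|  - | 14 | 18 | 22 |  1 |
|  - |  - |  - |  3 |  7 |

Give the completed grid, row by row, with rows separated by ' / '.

Row 1 needs 60; the known cells sum to 39, so (1,2) = 21.
Using row 4: 14 + 18 + 22 + 1 + ? → (4,1) = 60 − 55 = 5.
Column 2 must total 60; the given cells sum to 45, so (5,2) = 15.
Using column 4: 9 + 10 + 22 + 3 + ? → (3,4) = 60 − 44 = 16.
From main diagonal, 60 − (17 + 2 + 22 + 7) gives (3,3) = 12.
From anti-diagonal, 60 − (13 + 10 + 12 + 14) gives (5,1) = 11.
The remaining cell in row 3 is (3,5) = 60 − 40 = 20.
Row 5: 11 + 15 + 3 + 7 + ? = 60, so (5,3) = 24.
Column 1 must total 60; the given cells sum to 37, so (2,1) = 23.
The remaining cell in column 3 is (2,3) = 60 − 54 = 6.
The remaining cell in column 5 is (2,5) = 60 − 41 = 19.

17 21 0 9 13 / 23 2 6 10 19 / 4 8 12 16 20 / 5 14 18 22 1 / 11 15 24 3 7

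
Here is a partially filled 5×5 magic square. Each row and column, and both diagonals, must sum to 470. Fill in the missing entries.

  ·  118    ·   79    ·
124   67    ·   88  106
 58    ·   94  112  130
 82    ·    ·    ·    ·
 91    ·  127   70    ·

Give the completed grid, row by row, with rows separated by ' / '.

115 118 61 79 97 / 124 67 85 88 106 / 58 76 94 112 130 / 82 100 103 121 64 / 91 109 127 70 73

The remaining cell in row 2 is (2,3) = 470 − 385 = 85.
Row 3: 58 + 94 + 112 + 130 + ? = 470, so (3,2) = 76.
The remaining cell in column 1 is (1,1) = 470 − 355 = 115.
Column 4: 79 + 88 + 112 + 70 + ? = 470, so (4,4) = 121.
Main diagonal needs 470; the known cells sum to 397, so (5,5) = 73.
From row 5, 470 − (91 + 127 + 70 + 73) gives (5,2) = 109.
The remaining cell in column 2 is (4,2) = 470 − 370 = 100.
Using anti-diagonal: 88 + 94 + 100 + 91 + ? → (1,5) = 470 − 373 = 97.
Using row 1: 115 + 118 + 79 + 97 + ? → (1,3) = 470 − 409 = 61.
From column 3, 470 − (61 + 85 + 94 + 127) gives (4,3) = 103.
Using column 5: 97 + 106 + 130 + 73 + ? → (4,5) = 470 − 406 = 64.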